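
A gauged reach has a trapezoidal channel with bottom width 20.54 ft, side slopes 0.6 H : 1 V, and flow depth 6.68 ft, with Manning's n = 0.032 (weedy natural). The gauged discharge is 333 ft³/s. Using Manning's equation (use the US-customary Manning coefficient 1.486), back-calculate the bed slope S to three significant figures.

A = (b + z·y)·y = (20.54 + 0.6×6.68)×6.68 = 164.0 ft²
P = b + 2y√(1+z²) = 20.54 + 2×6.68×√(1+0.6²) = 36.12 ft
R = A/P = 164.0/36.12 = 4.540 ft
S = (Q·n / (1.486·A·R^(2/3)))² = (333×0.032 / (1.486×164.0×2.742))² = 0.0002544

0.000254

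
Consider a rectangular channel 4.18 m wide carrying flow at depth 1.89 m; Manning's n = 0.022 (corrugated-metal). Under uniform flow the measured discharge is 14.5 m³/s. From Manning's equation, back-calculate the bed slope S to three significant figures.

0.00165

A = b·y = 4.18 × 1.89 = 7.900 m²
P = b + 2y = 4.18 + 2×1.89 = 7.960 m
R = A/P = 7.900/7.960 = 0.9925 m
S = (Q·n / (1·A·R^(2/3)))² = (14.5×0.022 / (1×7.900×0.9950))² = 0.001647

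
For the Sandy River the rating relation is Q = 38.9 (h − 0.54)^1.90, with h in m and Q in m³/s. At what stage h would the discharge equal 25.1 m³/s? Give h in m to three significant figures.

1.33 m

h − h₀ = (Q/C)^(1/b) = (25.1/38.9)^(1/1.90) = 0.7941 m
h = 0.54 + 0.7941 = 1.334 m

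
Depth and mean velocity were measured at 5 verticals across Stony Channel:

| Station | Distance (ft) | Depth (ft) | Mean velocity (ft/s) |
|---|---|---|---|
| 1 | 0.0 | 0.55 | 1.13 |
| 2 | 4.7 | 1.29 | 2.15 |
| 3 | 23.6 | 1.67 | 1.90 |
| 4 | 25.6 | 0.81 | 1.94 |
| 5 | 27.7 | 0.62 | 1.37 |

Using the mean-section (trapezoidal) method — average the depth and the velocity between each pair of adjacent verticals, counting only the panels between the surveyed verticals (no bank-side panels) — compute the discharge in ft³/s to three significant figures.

Panel 1-2: Δb = 4.7 ft, d̄ = (0.55+1.29)/2 = 0.92, v̄ = (1.13+2.15)/2 = 1.64 → q = 4.7×0.92×1.64 = 7.091 ft³/s
Panel 2-3: Δb = 18.9 ft, d̄ = (1.29+1.67)/2 = 1.48, v̄ = (2.15+1.90)/2 = 2.025 → q = 18.9×1.48×2.025 = 56.64 ft³/s
Panel 3-4: Δb = 2 ft, d̄ = (1.67+0.81)/2 = 1.24, v̄ = (1.90+1.94)/2 = 1.92 → q = 2×1.24×1.92 = 4.762 ft³/s
Panel 4-5: Δb = 2.1 ft, d̄ = (0.81+0.62)/2 = 0.715, v̄ = (1.94+1.37)/2 = 1.655 → q = 2.1×0.715×1.655 = 2.485 ft³/s
Q = Σ q = 70.98 ft³/s

71.0 ft³/s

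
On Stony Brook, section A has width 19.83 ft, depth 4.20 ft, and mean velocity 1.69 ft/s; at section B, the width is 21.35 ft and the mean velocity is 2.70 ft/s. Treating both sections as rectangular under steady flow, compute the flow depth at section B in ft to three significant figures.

2.44 ft

Q = A₁V₁ = (19.83×4.20) × 1.69 = 140.8 ft³/s
d₂ = Q/(b₂ V₂) = 140.8/(21.35×2.70) = 2.442 ft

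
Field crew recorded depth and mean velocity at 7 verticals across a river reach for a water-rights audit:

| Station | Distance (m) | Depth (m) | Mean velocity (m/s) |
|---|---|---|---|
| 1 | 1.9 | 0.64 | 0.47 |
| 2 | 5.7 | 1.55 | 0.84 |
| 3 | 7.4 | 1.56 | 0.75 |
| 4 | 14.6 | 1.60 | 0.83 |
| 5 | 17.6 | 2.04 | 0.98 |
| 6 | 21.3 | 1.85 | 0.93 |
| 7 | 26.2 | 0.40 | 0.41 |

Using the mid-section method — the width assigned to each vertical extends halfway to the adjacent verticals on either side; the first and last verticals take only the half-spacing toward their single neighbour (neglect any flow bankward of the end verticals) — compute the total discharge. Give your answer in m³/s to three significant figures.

30.6 m³/s

w_1 = (5.7 − 1.9)/2 = 1.9 m; q_1 = 0.47 × 0.64 × 1.9 = 0.5715 m³/s
w_2 = (7.4 − 1.9)/2 = 2.75 m; q_2 = 0.84 × 1.55 × 2.75 = 3.581 m³/s
w_3 = (14.6 − 5.7)/2 = 4.45 m; q_3 = 0.75 × 1.56 × 4.45 = 5.207 m³/s
w_4 = (17.6 − 7.4)/2 = 5.1 m; q_4 = 0.83 × 1.60 × 5.1 = 6.773 m³/s
w_5 = (21.3 − 14.6)/2 = 3.35 m; q_5 = 0.98 × 2.04 × 3.35 = 6.697 m³/s
w_6 = (26.2 − 17.6)/2 = 4.3 m; q_6 = 0.93 × 1.85 × 4.3 = 7.398 m³/s
w_7 = (26.2 − 21.3)/2 = 2.45 m; q_7 = 0.41 × 0.40 × 2.45 = 0.4018 m³/s
Q = Σ qᵢ = 30.63 m³/s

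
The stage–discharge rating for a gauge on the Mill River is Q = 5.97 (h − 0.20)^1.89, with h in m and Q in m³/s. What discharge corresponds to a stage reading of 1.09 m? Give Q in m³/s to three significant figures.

Q = 5.97 × (1.09 − 0.20)^1.89 = 5.97 × 0.89^1.89 = 4.790 m³/s

4.79 m³/s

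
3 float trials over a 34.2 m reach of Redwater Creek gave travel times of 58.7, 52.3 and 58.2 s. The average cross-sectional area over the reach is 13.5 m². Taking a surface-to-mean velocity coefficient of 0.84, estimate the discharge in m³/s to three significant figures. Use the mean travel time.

t̄ = (58.7 + 52.3 + 58.2) / 3 = 56.4 s
v_surface = L / t̄ = 34.2 / 56.4 = 0.6064 m/s
v_mean = 0.84 × 0.6064 = 0.5094 m/s
Q = A × v_mean = 13.5 × 0.5094 = 6.876 m³/s

6.88 m³/s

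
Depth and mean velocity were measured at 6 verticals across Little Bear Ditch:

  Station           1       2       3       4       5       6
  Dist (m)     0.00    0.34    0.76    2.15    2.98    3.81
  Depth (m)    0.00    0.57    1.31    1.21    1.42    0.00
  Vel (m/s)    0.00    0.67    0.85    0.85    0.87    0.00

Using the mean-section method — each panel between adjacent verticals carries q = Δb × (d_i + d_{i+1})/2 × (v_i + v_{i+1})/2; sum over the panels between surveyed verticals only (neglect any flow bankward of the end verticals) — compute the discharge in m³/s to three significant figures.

Panel 1-2: Δb = 0.34 m, d̄ = (0.00+0.57)/2 = 0.285, v̄ = (0.00+0.67)/2 = 0.335 → q = 0.34×0.285×0.335 = 0.03246 m³/s
Panel 2-3: Δb = 0.42 m, d̄ = (0.57+1.31)/2 = 0.94, v̄ = (0.67+0.85)/2 = 0.76 → q = 0.42×0.94×0.76 = 0.3000 m³/s
Panel 3-4: Δb = 1.39 m, d̄ = (1.31+1.21)/2 = 1.26, v̄ = (0.85+0.85)/2 = 0.85 → q = 1.39×1.26×0.85 = 1.489 m³/s
Panel 4-5: Δb = 0.83 m, d̄ = (1.21+1.42)/2 = 1.315, v̄ = (0.85+0.87)/2 = 0.86 → q = 0.83×1.315×0.86 = 0.9386 m³/s
Panel 5-6: Δb = 0.83 m, d̄ = (1.42+0.00)/2 = 0.71, v̄ = (0.87+0.00)/2 = 0.435 → q = 0.83×0.71×0.435 = 0.2563 m³/s
Q = Σ q = 3.016 m³/s

3.02 m³/s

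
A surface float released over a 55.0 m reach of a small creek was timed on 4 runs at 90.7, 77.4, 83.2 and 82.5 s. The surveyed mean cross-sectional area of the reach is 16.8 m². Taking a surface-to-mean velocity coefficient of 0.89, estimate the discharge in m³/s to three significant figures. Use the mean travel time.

9.85 m³/s

t̄ = (90.7 + 77.4 + 83.2 + 82.5) / 4 = 83.45 s
v_surface = L / t̄ = 55.0 / 83.45 = 0.6591 m/s
v_mean = 0.89 × 0.6591 = 0.5866 m/s
Q = A × v_mean = 16.8 × 0.5866 = 9.855 m³/s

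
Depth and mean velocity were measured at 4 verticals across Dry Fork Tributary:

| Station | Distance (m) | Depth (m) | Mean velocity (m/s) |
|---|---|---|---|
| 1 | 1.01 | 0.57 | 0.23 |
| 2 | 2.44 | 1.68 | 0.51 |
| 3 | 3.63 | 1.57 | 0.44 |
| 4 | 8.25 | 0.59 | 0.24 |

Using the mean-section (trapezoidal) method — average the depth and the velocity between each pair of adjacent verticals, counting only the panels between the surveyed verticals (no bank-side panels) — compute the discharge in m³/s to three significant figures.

Panel 1-2: Δb = 1.43 m, d̄ = (0.57+1.68)/2 = 1.125, v̄ = (0.23+0.51)/2 = 0.37 → q = 1.43×1.125×0.37 = 0.5952 m³/s
Panel 2-3: Δb = 1.19 m, d̄ = (1.68+1.57)/2 = 1.625, v̄ = (0.51+0.44)/2 = 0.475 → q = 1.19×1.625×0.475 = 0.9185 m³/s
Panel 3-4: Δb = 4.62 m, d̄ = (1.57+0.59)/2 = 1.08, v̄ = (0.44+0.24)/2 = 0.34 → q = 4.62×1.08×0.34 = 1.696 m³/s
Q = Σ q = 3.210 m³/s

3.21 m³/s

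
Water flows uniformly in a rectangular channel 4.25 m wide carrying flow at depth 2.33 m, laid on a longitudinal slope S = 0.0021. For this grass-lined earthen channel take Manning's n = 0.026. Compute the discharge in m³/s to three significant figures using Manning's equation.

18.7 m³/s

A = b·y = 4.25 × 2.33 = 9.903 m²
P = b + 2y = 4.25 + 2×2.33 = 8.910 m
R = A/P = 9.903/8.910 = 1.111 m
Q = (1/n)·A·R^(2/3)·S^(1/2) = (1/0.026) × 9.903 × 1.111^(2/3) × 0.0021^(1/2) = 18.73 m³/s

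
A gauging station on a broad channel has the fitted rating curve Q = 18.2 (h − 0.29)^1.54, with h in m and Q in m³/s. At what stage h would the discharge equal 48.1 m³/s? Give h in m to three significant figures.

h − h₀ = (Q/C)^(1/b) = (48.1/18.2)^(1/1.54) = 1.880 m
h = 0.29 + 1.880 = 2.170 m

2.17 m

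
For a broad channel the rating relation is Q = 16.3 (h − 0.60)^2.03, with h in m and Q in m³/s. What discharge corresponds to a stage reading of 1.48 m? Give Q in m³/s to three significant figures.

Q = 16.3 × (1.48 − 0.60)^2.03 = 16.3 × 0.88^2.03 = 12.57 m³/s

12.6 m³/s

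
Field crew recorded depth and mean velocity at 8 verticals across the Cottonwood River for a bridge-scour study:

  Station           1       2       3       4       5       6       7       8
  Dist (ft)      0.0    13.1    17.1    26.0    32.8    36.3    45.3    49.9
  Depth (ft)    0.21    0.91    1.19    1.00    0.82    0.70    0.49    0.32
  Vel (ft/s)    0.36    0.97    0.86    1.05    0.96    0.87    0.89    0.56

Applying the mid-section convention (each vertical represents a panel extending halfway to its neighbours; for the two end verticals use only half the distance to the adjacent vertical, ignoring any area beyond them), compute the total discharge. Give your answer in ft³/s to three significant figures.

w_1 = (13.1 − 0.0)/2 = 6.55 ft; q_1 = 0.36 × 0.21 × 6.55 = 0.4952 ft³/s
w_2 = (17.1 − 0.0)/2 = 8.55 ft; q_2 = 0.97 × 0.91 × 8.55 = 7.547 ft³/s
w_3 = (26.0 − 13.1)/2 = 6.45 ft; q_3 = 0.86 × 1.19 × 6.45 = 6.601 ft³/s
w_4 = (32.8 − 17.1)/2 = 7.85 ft; q_4 = 1.05 × 1.00 × 7.85 = 8.243 ft³/s
w_5 = (36.3 − 26.0)/2 = 5.15 ft; q_5 = 0.96 × 0.82 × 5.15 = 4.054 ft³/s
w_6 = (45.3 − 32.8)/2 = 6.25 ft; q_6 = 0.87 × 0.70 × 6.25 = 3.806 ft³/s
w_7 = (49.9 − 36.3)/2 = 6.8 ft; q_7 = 0.89 × 0.49 × 6.8 = 2.965 ft³/s
w_8 = (49.9 − 45.3)/2 = 2.3 ft; q_8 = 0.56 × 0.32 × 2.3 = 0.4122 ft³/s
Q = Σ qᵢ = 34.12 ft³/s

34.1 ft³/s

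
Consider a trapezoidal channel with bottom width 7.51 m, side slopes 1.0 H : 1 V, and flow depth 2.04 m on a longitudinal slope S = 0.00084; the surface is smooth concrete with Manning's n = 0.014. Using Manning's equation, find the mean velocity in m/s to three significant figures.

A = (b + z·y)·y = (7.51 + 1.0×2.04)×2.04 = 19.48 m²
P = b + 2y√(1+z²) = 7.51 + 2×2.04×√(1+1.0²) = 13.28 m
R = A/P = 19.48/13.28 = 1.467 m
Q = (1/n)·A·R^(2/3)·S^(1/2) = (1/0.014) × 19.48 × 1.467^(2/3) × 0.00084^(1/2) = 52.07 m³/s
V = Q/A = 52.07/19.48 = 2.673 m/s

2.67 m/s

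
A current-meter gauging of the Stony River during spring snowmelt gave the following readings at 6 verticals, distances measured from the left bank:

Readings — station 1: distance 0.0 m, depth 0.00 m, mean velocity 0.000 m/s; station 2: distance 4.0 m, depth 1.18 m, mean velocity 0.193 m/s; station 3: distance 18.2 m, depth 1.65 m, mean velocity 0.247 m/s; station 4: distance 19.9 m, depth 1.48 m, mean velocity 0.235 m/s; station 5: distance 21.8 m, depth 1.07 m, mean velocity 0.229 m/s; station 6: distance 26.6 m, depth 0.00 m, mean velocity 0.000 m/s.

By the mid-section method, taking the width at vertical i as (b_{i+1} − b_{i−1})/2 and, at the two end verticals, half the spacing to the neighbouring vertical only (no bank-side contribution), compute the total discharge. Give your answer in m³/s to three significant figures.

6.76 m³/s

w_2 = (18.2 − 0.0)/2 = 9.1 m; q_2 = 0.193 × 1.18 × 9.1 = 2.072 m³/s
w_3 = (19.9 − 4.0)/2 = 7.95 m; q_3 = 0.247 × 1.65 × 7.95 = 3.240 m³/s
w_4 = (21.8 − 18.2)/2 = 1.8 m; q_4 = 0.235 × 1.48 × 1.8 = 0.6260 m³/s
w_5 = (26.6 − 19.9)/2 = 3.35 m; q_5 = 0.229 × 1.07 × 3.35 = 0.8209 m³/s
Stations 1, 6 contribute zero (depth or velocity is 0).
Q = Σ qᵢ = 6.759 m³/s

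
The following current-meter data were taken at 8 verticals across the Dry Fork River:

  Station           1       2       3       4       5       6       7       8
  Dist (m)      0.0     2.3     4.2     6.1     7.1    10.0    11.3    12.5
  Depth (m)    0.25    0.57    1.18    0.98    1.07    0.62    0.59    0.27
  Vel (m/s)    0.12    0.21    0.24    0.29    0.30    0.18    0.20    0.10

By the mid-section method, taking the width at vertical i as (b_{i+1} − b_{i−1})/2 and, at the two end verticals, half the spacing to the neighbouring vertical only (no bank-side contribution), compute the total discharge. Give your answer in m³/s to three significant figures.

2.26 m³/s

w_1 = (2.3 − 0.0)/2 = 1.15 m; q_1 = 0.12 × 0.25 × 1.15 = 0.03450 m³/s
w_2 = (4.2 − 0.0)/2 = 2.1 m; q_2 = 0.21 × 0.57 × 2.1 = 0.2514 m³/s
w_3 = (6.1 − 2.3)/2 = 1.9 m; q_3 = 0.24 × 1.18 × 1.9 = 0.5381 m³/s
w_4 = (7.1 − 4.2)/2 = 1.45 m; q_4 = 0.29 × 0.98 × 1.45 = 0.4121 m³/s
w_5 = (10.0 − 6.1)/2 = 1.95 m; q_5 = 0.30 × 1.07 × 1.95 = 0.6260 m³/s
w_6 = (11.3 − 7.1)/2 = 2.1 m; q_6 = 0.18 × 0.62 × 2.1 = 0.2344 m³/s
w_7 = (12.5 − 10.0)/2 = 1.25 m; q_7 = 0.20 × 0.59 × 1.25 = 0.1475 m³/s
w_8 = (12.5 − 11.3)/2 = 0.6 m; q_8 = 0.10 × 0.27 × 0.6 = 0.01620 m³/s
Q = Σ qᵢ = 2.260 m³/s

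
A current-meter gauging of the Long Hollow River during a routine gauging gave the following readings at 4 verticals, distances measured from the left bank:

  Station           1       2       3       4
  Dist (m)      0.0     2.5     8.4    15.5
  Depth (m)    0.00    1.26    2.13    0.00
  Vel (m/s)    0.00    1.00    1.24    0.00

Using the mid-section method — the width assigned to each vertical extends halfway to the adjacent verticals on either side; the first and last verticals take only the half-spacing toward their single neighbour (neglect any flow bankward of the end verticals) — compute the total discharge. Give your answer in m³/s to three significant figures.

22.5 m³/s

w_2 = (8.4 − 0.0)/2 = 4.2 m; q_2 = 1.00 × 1.26 × 4.2 = 5.292 m³/s
w_3 = (15.5 − 2.5)/2 = 6.5 m; q_3 = 1.24 × 2.13 × 6.5 = 17.17 m³/s
Stations 1, 4 contribute zero (depth or velocity is 0).
Q = Σ qᵢ = 22.46 m³/s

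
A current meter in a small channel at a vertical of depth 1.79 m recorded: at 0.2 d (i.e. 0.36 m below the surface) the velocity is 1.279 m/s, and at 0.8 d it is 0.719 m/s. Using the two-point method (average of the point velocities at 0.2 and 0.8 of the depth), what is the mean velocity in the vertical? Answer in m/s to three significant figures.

v̄ = (1.279 + 0.719) / 2 = 0.9990 m/s

0.999 m/s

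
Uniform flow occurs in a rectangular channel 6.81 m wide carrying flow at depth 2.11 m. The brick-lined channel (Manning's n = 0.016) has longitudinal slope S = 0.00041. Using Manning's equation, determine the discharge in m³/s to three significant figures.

A = b·y = 6.81 × 2.11 = 14.37 m²
P = b + 2y = 6.81 + 2×2.11 = 11.03 m
R = A/P = 14.37/11.03 = 1.303 m
Q = (1/n)·A·R^(2/3)·S^(1/2) = (1/0.016) × 14.37 × 1.303^(2/3) × 0.00041^(1/2) = 21.69 m³/s

21.7 m³/s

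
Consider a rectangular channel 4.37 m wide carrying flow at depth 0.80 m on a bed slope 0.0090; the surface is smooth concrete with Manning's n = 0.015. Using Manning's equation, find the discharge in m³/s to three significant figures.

A = b·y = 4.37 × 0.80 = 3.496 m²
P = b + 2y = 4.37 + 2×0.80 = 5.970 m
R = A/P = 3.496/5.970 = 0.5856 m
Q = (1/n)·A·R^(2/3)·S^(1/2) = (1/0.015) × 3.496 × 0.5856^(2/3) × 0.0090^(1/2) = 15.48 m³/s

15.5 m³/s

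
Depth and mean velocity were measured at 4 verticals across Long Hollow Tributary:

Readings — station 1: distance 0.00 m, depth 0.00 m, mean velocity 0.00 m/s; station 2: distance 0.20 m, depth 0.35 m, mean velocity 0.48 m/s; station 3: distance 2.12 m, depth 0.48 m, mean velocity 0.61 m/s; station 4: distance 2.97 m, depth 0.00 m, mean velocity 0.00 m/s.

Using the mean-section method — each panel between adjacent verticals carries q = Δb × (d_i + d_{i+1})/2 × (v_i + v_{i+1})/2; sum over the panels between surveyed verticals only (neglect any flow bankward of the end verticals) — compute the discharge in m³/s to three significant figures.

Panel 1-2: Δb = 0.2 m, d̄ = (0.00+0.35)/2 = 0.175, v̄ = (0.00+0.48)/2 = 0.24 → q = 0.2×0.175×0.24 = 0.008400 m³/s
Panel 2-3: Δb = 1.92 m, d̄ = (0.35+0.48)/2 = 0.415, v̄ = (0.48+0.61)/2 = 0.545 → q = 1.92×0.415×0.545 = 0.4343 m³/s
Panel 3-4: Δb = 0.85 m, d̄ = (0.48+0.00)/2 = 0.24, v̄ = (0.61+0.00)/2 = 0.305 → q = 0.85×0.24×0.305 = 0.06222 m³/s
Q = Σ q = 0.5049 m³/s

0.505 m³/s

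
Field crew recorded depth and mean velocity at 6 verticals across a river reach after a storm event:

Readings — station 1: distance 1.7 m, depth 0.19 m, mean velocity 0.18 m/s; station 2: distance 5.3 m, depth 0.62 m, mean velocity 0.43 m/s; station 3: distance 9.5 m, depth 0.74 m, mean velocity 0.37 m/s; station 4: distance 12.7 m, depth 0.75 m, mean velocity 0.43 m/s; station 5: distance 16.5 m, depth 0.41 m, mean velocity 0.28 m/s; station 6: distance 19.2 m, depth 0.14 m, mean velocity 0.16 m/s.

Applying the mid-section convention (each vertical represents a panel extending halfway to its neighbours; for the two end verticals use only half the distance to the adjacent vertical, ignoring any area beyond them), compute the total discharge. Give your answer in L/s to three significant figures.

w_1 = (5.3 − 1.7)/2 = 1.8 m; q_1 = 0.18 × 0.19 × 1.8 = 0.06156 m³/s
w_2 = (9.5 − 1.7)/2 = 3.9 m; q_2 = 0.43 × 0.62 × 3.9 = 1.040 m³/s
w_3 = (12.7 − 5.3)/2 = 3.7 m; q_3 = 0.37 × 0.74 × 3.7 = 1.013 m³/s
w_4 = (16.5 − 9.5)/2 = 3.5 m; q_4 = 0.43 × 0.75 × 3.5 = 1.129 m³/s
w_5 = (19.2 − 12.7)/2 = 3.25 m; q_5 = 0.28 × 0.41 × 3.25 = 0.3731 m³/s
w_6 = (19.2 − 16.5)/2 = 1.35 m; q_6 = 0.16 × 0.14 × 1.35 = 0.03024 m³/s
Q = Σ qᵢ = 3.646 m³/s
= 3.646 × 1000 = 3646 L/s

3650 L/s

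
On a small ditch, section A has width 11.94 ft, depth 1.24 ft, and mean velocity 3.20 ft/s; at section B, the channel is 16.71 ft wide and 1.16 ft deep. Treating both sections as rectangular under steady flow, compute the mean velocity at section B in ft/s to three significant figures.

Q = A₁V₁ = (11.94×1.24) × 3.20 = 47.38 ft³/s
A₂ = 16.71 × 1.16 = 19.38 ft²
V₂ = Q/A₂ = 47.38/19.38 = 2.444 ft/s

2.44 ft/s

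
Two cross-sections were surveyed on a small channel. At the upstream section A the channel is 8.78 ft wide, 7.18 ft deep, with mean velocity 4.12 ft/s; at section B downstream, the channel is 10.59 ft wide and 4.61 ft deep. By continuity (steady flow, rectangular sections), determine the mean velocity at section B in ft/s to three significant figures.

Q = A₁V₁ = (8.78×7.18) × 4.12 = 259.7 ft³/s
A₂ = 10.59 × 4.61 = 48.82 ft²
V₂ = Q/A₂ = 259.7/48.82 = 5.320 ft/s

5.32 ft/s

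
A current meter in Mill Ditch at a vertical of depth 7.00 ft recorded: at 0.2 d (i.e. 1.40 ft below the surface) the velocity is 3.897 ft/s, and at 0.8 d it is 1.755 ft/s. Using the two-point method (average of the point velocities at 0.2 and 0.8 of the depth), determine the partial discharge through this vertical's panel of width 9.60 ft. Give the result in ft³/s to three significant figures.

190 ft³/s

v̄ = (3.897 + 1.755) / 2 = 2.826 ft/s
q = v̄ × d × w = 2.826 × 7.00 × 9.60 = 189.9 ft³/s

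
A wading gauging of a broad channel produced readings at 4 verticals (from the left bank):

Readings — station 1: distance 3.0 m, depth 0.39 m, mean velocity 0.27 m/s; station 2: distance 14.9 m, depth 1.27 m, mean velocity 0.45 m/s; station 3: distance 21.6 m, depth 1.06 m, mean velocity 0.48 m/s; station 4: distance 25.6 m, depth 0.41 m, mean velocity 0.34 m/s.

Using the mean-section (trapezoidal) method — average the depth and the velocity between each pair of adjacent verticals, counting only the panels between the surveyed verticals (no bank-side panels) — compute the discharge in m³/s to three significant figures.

Panel 1-2: Δb = 11.9 m, d̄ = (0.39+1.27)/2 = 0.83, v̄ = (0.27+0.45)/2 = 0.36 → q = 11.9×0.83×0.36 = 3.556 m³/s
Panel 2-3: Δb = 6.7 m, d̄ = (1.27+1.06)/2 = 1.165, v̄ = (0.45+0.48)/2 = 0.465 → q = 6.7×1.165×0.465 = 3.630 m³/s
Panel 3-4: Δb = 4 m, d̄ = (1.06+0.41)/2 = 0.735, v̄ = (0.48+0.34)/2 = 0.41 → q = 4×0.735×0.41 = 1.205 m³/s
Q = Σ q = 8.391 m³/s

8.39 m³/s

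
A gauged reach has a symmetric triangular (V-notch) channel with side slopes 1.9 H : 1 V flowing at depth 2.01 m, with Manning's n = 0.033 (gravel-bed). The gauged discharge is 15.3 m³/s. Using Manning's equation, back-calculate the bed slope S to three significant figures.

A = z·y² = 1.9×2.01² = 7.676 m²
P = 2y√(1+z²) = 2×2.01×√(1+1.9²) = 8.631 m
R = A/P = 7.676/8.631 = 0.8893 m
S = (Q·n / (1·A·R^(2/3)))² = (15.3×0.033 / (1×7.676×0.9248))² = 0.005059

0.00506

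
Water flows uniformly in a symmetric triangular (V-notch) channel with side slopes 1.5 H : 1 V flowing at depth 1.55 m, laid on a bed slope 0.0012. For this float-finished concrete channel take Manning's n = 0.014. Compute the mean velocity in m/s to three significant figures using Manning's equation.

1.85 m/s

A = z·y² = 1.5×1.55² = 3.604 m²
P = 2y√(1+z²) = 2×1.55×√(1+1.5²) = 5.589 m
R = A/P = 3.604/5.589 = 0.6448 m
Q = (1/n)·A·R^(2/3)·S^(1/2) = (1/0.014) × 3.604 × 0.6448^(2/3) × 0.0012^(1/2) = 6.656 m³/s
V = Q/A = 6.656/3.604 = 1.847 m/s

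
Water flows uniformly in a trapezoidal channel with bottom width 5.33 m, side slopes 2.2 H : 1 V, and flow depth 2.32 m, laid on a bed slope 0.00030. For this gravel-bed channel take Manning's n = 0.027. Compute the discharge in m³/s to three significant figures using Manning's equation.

20.0 m³/s

A = (b + z·y)·y = (5.33 + 2.2×2.32)×2.32 = 24.21 m²
P = b + 2y√(1+z²) = 5.33 + 2×2.32×√(1+2.2²) = 16.54 m
R = A/P = 24.21/16.54 = 1.463 m
Q = (1/n)·A·R^(2/3)·S^(1/2) = (1/0.027) × 24.21 × 1.463^(2/3) × 0.00030^(1/2) = 20.01 m³/s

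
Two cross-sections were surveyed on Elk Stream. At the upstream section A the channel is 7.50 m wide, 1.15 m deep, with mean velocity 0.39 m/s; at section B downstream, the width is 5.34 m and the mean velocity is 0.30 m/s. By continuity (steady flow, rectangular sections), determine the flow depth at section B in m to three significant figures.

Q = A₁V₁ = (7.50×1.15) × 0.39 = 3.364 m³/s
d₂ = Q/(b₂ V₂) = 3.364/(5.34×0.30) = 2.100 m

2.10 m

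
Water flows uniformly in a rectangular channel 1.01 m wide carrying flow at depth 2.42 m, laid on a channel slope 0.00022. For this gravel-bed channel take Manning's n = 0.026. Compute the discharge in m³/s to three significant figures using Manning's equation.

A = b·y = 1.01 × 2.42 = 2.444 m²
P = b + 2y = 1.01 + 2×2.42 = 5.850 m
R = A/P = 2.444/5.850 = 0.4178 m
Q = (1/n)·A·R^(2/3)·S^(1/2) = (1/0.026) × 2.444 × 0.4178^(2/3) × 0.00022^(1/2) = 0.7793 m³/s

0.779 m³/s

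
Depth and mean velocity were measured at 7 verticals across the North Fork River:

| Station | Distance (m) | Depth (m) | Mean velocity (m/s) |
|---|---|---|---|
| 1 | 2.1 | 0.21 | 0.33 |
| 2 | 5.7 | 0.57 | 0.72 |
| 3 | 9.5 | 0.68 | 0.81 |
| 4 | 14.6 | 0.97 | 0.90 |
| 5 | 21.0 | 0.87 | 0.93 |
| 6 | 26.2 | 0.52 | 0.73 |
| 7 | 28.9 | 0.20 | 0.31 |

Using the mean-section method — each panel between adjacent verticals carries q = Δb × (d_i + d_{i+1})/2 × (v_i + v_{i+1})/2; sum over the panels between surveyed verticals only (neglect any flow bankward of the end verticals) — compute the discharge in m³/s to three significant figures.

15.0 m³/s

Panel 1-2: Δb = 3.6 m, d̄ = (0.21+0.57)/2 = 0.39, v̄ = (0.33+0.72)/2 = 0.525 → q = 3.6×0.39×0.525 = 0.7371 m³/s
Panel 2-3: Δb = 3.8 m, d̄ = (0.57+0.68)/2 = 0.625, v̄ = (0.72+0.81)/2 = 0.765 → q = 3.8×0.625×0.765 = 1.817 m³/s
Panel 3-4: Δb = 5.1 m, d̄ = (0.68+0.97)/2 = 0.825, v̄ = (0.81+0.90)/2 = 0.855 → q = 5.1×0.825×0.855 = 3.597 m³/s
Panel 4-5: Δb = 6.4 m, d̄ = (0.97+0.87)/2 = 0.92, v̄ = (0.90+0.93)/2 = 0.915 → q = 6.4×0.92×0.915 = 5.388 m³/s
Panel 5-6: Δb = 5.2 m, d̄ = (0.87+0.52)/2 = 0.695, v̄ = (0.93+0.73)/2 = 0.83 → q = 5.2×0.695×0.83 = 3.000 m³/s
Panel 6-7: Δb = 2.7 m, d̄ = (0.52+0.20)/2 = 0.36, v̄ = (0.73+0.31)/2 = 0.52 → q = 2.7×0.36×0.52 = 0.5054 m³/s
Q = Σ q = 15.04 m³/s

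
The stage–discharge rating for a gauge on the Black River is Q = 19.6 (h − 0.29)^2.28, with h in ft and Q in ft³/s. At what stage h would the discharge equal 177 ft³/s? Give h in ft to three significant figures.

2.92 ft

h − h₀ = (Q/C)^(1/b) = (177/19.6)^(1/2.28) = 2.625 ft
h = 0.29 + 2.625 = 2.915 ft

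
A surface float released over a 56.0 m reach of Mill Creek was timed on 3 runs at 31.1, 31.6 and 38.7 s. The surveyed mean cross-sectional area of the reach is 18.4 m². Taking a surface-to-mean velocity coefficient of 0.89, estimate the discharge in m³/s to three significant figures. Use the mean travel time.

t̄ = (31.1 + 31.6 + 38.7) / 3 = 33.8 s
v_surface = L / t̄ = 56.0 / 33.8 = 1.657 m/s
v_mean = 0.89 × 1.657 = 1.475 m/s
Q = A × v_mean = 18.4 × 1.475 = 27.13 m³/s

27.1 m³/s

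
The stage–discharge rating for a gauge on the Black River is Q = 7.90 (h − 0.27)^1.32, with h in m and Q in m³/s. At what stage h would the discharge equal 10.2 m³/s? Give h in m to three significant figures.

1.48 m

h − h₀ = (Q/C)^(1/b) = (10.2/7.90)^(1/1.32) = 1.214 m
h = 0.27 + 1.214 = 1.484 m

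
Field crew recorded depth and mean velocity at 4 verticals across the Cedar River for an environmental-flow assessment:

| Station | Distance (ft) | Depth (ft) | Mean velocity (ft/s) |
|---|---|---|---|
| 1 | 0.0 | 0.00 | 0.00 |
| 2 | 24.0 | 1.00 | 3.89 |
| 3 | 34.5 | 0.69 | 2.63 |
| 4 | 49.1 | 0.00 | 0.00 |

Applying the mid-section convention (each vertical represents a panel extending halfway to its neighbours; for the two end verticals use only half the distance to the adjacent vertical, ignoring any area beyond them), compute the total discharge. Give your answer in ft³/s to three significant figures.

89.9 ft³/s

w_2 = (34.5 − 0.0)/2 = 17.25 ft; q_2 = 3.89 × 1.00 × 17.25 = 67.10 ft³/s
w_3 = (49.1 − 24.0)/2 = 12.55 ft; q_3 = 2.63 × 0.69 × 12.55 = 22.77 ft³/s
Stations 1, 4 contribute zero (depth or velocity is 0).
Q = Σ qᵢ = 89.88 ft³/s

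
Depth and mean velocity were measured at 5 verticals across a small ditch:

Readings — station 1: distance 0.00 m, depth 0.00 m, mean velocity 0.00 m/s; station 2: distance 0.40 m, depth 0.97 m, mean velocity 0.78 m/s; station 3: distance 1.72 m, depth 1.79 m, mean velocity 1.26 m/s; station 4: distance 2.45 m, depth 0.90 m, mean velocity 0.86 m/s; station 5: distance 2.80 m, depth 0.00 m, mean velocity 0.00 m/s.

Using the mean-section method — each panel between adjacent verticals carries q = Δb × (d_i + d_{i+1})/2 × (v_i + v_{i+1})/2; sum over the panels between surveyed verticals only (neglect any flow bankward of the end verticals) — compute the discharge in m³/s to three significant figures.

3.04 m³/s

Panel 1-2: Δb = 0.4 m, d̄ = (0.00+0.97)/2 = 0.485, v̄ = (0.00+0.78)/2 = 0.39 → q = 0.4×0.485×0.39 = 0.07566 m³/s
Panel 2-3: Δb = 1.32 m, d̄ = (0.97+1.79)/2 = 1.38, v̄ = (0.78+1.26)/2 = 1.02 → q = 1.32×1.38×1.02 = 1.858 m³/s
Panel 3-4: Δb = 0.73 m, d̄ = (1.79+0.90)/2 = 1.345, v̄ = (1.26+0.86)/2 = 1.06 → q = 0.73×1.345×1.06 = 1.041 m³/s
Panel 4-5: Δb = 0.35 m, d̄ = (0.90+0.00)/2 = 0.45, v̄ = (0.86+0.00)/2 = 0.43 → q = 0.35×0.45×0.43 = 0.06773 m³/s
Q = Σ q = 3.042 m³/s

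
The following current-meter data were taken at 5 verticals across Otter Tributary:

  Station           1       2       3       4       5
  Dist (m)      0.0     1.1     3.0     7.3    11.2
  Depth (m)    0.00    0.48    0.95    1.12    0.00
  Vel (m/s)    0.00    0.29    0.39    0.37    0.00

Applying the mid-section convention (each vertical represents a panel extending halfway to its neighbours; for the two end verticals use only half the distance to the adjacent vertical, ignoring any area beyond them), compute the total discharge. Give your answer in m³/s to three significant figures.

w_2 = (3.0 − 0.0)/2 = 1.5 m; q_2 = 0.29 × 0.48 × 1.5 = 0.2088 m³/s
w_3 = (7.3 − 1.1)/2 = 3.1 m; q_3 = 0.39 × 0.95 × 3.1 = 1.149 m³/s
w_4 = (11.2 − 3.0)/2 = 4.1 m; q_4 = 0.37 × 1.12 × 4.1 = 1.699 m³/s
Stations 1, 5 contribute zero (depth or velocity is 0).
Q = Σ qᵢ = 3.056 m³/s

3.06 m³/s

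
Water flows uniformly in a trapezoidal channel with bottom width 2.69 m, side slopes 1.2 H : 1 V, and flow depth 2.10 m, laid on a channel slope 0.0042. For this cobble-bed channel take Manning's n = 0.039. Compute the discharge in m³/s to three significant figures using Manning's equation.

A = (b + z·y)·y = (2.69 + 1.2×2.10)×2.10 = 10.94 m²
P = b + 2y√(1+z²) = 2.69 + 2×2.10×√(1+1.2²) = 9.251 m
R = A/P = 10.94/9.251 = 1.183 m
Q = (1/n)·A·R^(2/3)·S^(1/2) = (1/0.039) × 10.94 × 1.183^(2/3) × 0.0042^(1/2) = 20.33 m³/s

20.3 m³/s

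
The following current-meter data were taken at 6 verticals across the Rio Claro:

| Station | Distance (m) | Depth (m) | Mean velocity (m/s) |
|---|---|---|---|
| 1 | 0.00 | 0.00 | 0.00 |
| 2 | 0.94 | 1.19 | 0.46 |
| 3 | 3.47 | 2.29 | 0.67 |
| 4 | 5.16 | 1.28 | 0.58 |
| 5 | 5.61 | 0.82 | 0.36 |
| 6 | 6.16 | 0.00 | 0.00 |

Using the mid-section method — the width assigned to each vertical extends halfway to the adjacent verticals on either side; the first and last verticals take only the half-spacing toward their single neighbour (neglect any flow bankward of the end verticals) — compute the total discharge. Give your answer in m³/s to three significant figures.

w_2 = (3.47 − 0.00)/2 = 1.735 m; q_2 = 0.46 × 1.19 × 1.735 = 0.9497 m³/s
w_3 = (5.16 − 0.94)/2 = 2.11 m; q_3 = 0.67 × 2.29 × 2.11 = 3.237 m³/s
w_4 = (5.61 − 3.47)/2 = 1.07 m; q_4 = 0.58 × 1.28 × 1.07 = 0.7944 m³/s
w_5 = (6.16 − 5.16)/2 = 0.5 m; q_5 = 0.36 × 0.82 × 0.5 = 0.1476 m³/s
Stations 1, 6 contribute zero (depth or velocity is 0).
Q = Σ qᵢ = 5.129 m³/s

5.13 m³/s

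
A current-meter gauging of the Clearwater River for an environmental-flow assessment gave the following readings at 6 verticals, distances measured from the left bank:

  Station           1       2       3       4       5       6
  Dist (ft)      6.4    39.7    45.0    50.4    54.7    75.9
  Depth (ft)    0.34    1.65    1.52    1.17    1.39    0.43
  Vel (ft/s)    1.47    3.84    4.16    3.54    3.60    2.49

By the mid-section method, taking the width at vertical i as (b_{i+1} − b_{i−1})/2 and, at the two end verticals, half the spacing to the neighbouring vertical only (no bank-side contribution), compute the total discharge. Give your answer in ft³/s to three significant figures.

w_1 = (39.7 − 6.4)/2 = 16.65 ft; q_1 = 1.47 × 0.34 × 16.65 = 8.322 ft³/s
w_2 = (45.0 − 6.4)/2 = 19.3 ft; q_2 = 3.84 × 1.65 × 19.3 = 122.3 ft³/s
w_3 = (50.4 − 39.7)/2 = 5.35 ft; q_3 = 4.16 × 1.52 × 5.35 = 33.83 ft³/s
w_4 = (54.7 − 45.0)/2 = 4.85 ft; q_4 = 3.54 × 1.17 × 4.85 = 20.09 ft³/s
w_5 = (75.9 − 50.4)/2 = 12.75 ft; q_5 = 3.60 × 1.39 × 12.75 = 63.80 ft³/s
w_6 = (75.9 − 54.7)/2 = 10.6 ft; q_6 = 2.49 × 0.43 × 10.6 = 11.35 ft³/s
Q = Σ qᵢ = 259.7 ft³/s

260 ft³/s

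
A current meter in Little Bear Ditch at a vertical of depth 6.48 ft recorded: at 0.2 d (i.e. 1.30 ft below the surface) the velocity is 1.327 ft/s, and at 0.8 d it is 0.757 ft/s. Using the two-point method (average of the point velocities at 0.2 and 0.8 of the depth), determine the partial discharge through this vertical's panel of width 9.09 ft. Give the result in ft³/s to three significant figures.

v̄ = (1.327 + 0.757) / 2 = 1.042 ft/s
q = v̄ × d × w = 1.042 × 6.48 × 9.09 = 61.38 ft³/s

61.4 ft³/s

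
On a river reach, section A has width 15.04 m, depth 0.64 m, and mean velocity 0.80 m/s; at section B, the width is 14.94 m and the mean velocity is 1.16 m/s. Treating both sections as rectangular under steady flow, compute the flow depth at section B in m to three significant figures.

0.444 m

Q = A₁V₁ = (15.04×0.64) × 0.80 = 7.700 m³/s
d₂ = Q/(b₂ V₂) = 7.700/(14.94×1.16) = 0.4443 m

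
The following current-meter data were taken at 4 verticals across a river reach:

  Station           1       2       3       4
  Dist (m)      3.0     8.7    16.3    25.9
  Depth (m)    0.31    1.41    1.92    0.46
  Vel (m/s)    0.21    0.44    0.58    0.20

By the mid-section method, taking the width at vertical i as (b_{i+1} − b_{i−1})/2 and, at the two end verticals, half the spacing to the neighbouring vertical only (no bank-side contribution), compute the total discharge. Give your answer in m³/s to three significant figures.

w_1 = (8.7 − 3.0)/2 = 2.85 m; q_1 = 0.21 × 0.31 × 2.85 = 0.1855 m³/s
w_2 = (16.3 − 3.0)/2 = 6.65 m; q_2 = 0.44 × 1.41 × 6.65 = 4.126 m³/s
w_3 = (25.9 − 8.7)/2 = 8.6 m; q_3 = 0.58 × 1.92 × 8.6 = 9.577 m³/s
w_4 = (25.9 − 16.3)/2 = 4.8 m; q_4 = 0.20 × 0.46 × 4.8 = 0.4416 m³/s
Q = Σ qᵢ = 14.33 m³/s

14.3 m³/s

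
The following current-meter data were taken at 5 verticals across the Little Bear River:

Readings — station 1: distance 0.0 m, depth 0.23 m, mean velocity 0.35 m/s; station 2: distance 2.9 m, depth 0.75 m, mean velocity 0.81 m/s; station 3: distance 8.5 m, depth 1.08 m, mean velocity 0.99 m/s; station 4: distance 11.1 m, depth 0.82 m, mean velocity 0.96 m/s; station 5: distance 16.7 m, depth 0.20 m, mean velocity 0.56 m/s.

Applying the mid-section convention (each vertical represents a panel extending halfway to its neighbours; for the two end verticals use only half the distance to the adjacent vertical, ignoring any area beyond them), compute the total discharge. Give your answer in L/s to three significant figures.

w_1 = (2.9 − 0.0)/2 = 1.45 m; q_1 = 0.35 × 0.23 × 1.45 = 0.1167 m³/s
w_2 = (8.5 − 0.0)/2 = 4.25 m; q_2 = 0.81 × 0.75 × 4.25 = 2.582 m³/s
w_3 = (11.1 − 2.9)/2 = 4.1 m; q_3 = 0.99 × 1.08 × 4.1 = 4.384 m³/s
w_4 = (16.7 − 8.5)/2 = 4.1 m; q_4 = 0.96 × 0.82 × 4.1 = 3.228 m³/s
w_5 = (16.7 − 11.1)/2 = 2.8 m; q_5 = 0.56 × 0.20 × 2.8 = 0.3136 m³/s
Q = Σ qᵢ = 10.62 m³/s
= 10.62 × 1000 = 10620 L/s

10600 L/s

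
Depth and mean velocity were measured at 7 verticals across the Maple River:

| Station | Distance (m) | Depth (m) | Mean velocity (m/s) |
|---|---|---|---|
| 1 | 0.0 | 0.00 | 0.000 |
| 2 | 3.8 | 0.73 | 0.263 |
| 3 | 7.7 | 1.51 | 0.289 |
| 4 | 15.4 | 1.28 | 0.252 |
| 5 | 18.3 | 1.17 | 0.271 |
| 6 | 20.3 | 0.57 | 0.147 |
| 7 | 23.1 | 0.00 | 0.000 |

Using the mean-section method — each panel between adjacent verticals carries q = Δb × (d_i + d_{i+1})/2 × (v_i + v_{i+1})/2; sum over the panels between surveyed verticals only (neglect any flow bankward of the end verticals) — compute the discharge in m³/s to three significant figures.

Panel 1-2: Δb = 3.8 m, d̄ = (0.00+0.73)/2 = 0.365, v̄ = (0.000+0.263)/2 = 0.1315 → q = 3.8×0.365×0.1315 = 0.1824 m³/s
Panel 2-3: Δb = 3.9 m, d̄ = (0.73+1.51)/2 = 1.12, v̄ = (0.263+0.289)/2 = 0.276 → q = 3.9×1.12×0.276 = 1.206 m³/s
Panel 3-4: Δb = 7.7 m, d̄ = (1.51+1.28)/2 = 1.395, v̄ = (0.289+0.252)/2 = 0.2705 → q = 7.7×1.395×0.2705 = 2.906 m³/s
Panel 4-5: Δb = 2.9 m, d̄ = (1.28+1.17)/2 = 1.225, v̄ = (0.252+0.271)/2 = 0.2615 → q = 2.9×1.225×0.2615 = 0.9290 m³/s
Panel 5-6: Δb = 2 m, d̄ = (1.17+0.57)/2 = 0.87, v̄ = (0.271+0.147)/2 = 0.209 → q = 2×0.87×0.209 = 0.3637 m³/s
Panel 6-7: Δb = 2.8 m, d̄ = (0.57+0.00)/2 = 0.285, v̄ = (0.147+0.000)/2 = 0.0735 → q = 2.8×0.285×0.0735 = 0.05865 m³/s
Q = Σ q = 5.645 m³/s

5.64 m³/s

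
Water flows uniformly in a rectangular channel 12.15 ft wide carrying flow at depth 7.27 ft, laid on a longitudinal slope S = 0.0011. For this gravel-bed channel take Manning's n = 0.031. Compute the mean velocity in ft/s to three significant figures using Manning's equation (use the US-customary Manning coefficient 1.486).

3.53 ft/s

A = b·y = 12.15 × 7.27 = 88.33 ft²
P = b + 2y = 12.15 + 2×7.27 = 26.69 ft
R = A/P = 88.33/26.69 = 3.309 ft
Q = (1.486/n)·A·R^(2/3)·S^(1/2) = (1.486/0.031) × 88.33 × 3.309^(2/3) × 0.0011^(1/2) = 311.9 ft³/s
V = Q/A = 311.9/88.33 = 3.531 ft/s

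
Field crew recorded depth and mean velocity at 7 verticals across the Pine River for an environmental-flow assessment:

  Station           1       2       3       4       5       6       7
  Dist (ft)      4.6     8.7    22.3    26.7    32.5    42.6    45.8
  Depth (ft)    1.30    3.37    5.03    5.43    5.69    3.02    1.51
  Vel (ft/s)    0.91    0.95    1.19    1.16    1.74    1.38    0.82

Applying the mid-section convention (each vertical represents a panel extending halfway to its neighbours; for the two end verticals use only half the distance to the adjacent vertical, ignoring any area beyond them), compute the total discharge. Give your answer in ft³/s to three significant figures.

w_1 = (8.7 − 4.6)/2 = 2.05 ft; q_1 = 0.91 × 1.30 × 2.05 = 2.425 ft³/s
w_2 = (22.3 − 4.6)/2 = 8.85 ft; q_2 = 0.95 × 3.37 × 8.85 = 28.33 ft³/s
w_3 = (26.7 − 8.7)/2 = 9 ft; q_3 = 1.19 × 5.03 × 9 = 53.87 ft³/s
w_4 = (32.5 − 22.3)/2 = 5.1 ft; q_4 = 1.16 × 5.43 × 5.1 = 32.12 ft³/s
w_5 = (42.6 − 26.7)/2 = 7.95 ft; q_5 = 1.74 × 5.69 × 7.95 = 78.71 ft³/s
w_6 = (45.8 − 32.5)/2 = 6.65 ft; q_6 = 1.38 × 3.02 × 6.65 = 27.71 ft³/s
w_7 = (45.8 − 42.6)/2 = 1.6 ft; q_7 = 0.82 × 1.51 × 1.6 = 1.981 ft³/s
Q = Σ qᵢ = 225.2 ft³/s

225 ft³/s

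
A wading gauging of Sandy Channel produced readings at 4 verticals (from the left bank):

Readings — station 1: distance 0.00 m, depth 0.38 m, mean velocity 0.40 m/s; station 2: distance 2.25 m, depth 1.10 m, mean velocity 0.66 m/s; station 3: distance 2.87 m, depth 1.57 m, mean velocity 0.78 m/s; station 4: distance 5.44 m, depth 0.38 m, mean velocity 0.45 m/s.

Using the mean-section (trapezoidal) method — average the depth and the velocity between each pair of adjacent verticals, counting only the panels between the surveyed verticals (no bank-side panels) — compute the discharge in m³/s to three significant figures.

3.02 m³/s

Panel 1-2: Δb = 2.25 m, d̄ = (0.38+1.10)/2 = 0.74, v̄ = (0.40+0.66)/2 = 0.53 → q = 2.25×0.74×0.53 = 0.8825 m³/s
Panel 2-3: Δb = 0.62 m, d̄ = (1.10+1.57)/2 = 1.335, v̄ = (0.66+0.78)/2 = 0.72 → q = 0.62×1.335×0.72 = 0.5959 m³/s
Panel 3-4: Δb = 2.57 m, d̄ = (1.57+0.38)/2 = 0.975, v̄ = (0.78+0.45)/2 = 0.615 → q = 2.57×0.975×0.615 = 1.541 m³/s
Q = Σ q = 3.019 m³/s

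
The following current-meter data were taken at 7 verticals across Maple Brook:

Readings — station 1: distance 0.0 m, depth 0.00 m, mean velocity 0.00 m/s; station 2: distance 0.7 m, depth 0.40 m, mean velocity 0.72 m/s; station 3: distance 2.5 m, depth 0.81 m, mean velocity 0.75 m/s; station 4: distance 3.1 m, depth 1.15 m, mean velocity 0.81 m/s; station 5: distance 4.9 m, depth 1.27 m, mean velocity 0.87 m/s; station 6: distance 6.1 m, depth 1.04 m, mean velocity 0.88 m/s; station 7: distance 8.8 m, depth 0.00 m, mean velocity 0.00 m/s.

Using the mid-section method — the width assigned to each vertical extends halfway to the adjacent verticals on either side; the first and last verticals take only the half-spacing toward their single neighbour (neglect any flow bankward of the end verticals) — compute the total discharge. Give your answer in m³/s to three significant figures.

w_2 = (2.5 − 0.0)/2 = 1.25 m; q_2 = 0.72 × 0.40 × 1.25 = 0.3600 m³/s
w_3 = (3.1 − 0.7)/2 = 1.2 m; q_3 = 0.75 × 0.81 × 1.2 = 0.7290 m³/s
w_4 = (4.9 − 2.5)/2 = 1.2 m; q_4 = 0.81 × 1.15 × 1.2 = 1.118 m³/s
w_5 = (6.1 − 3.1)/2 = 1.5 m; q_5 = 0.87 × 1.27 × 1.5 = 1.657 m³/s
w_6 = (8.8 − 4.9)/2 = 1.95 m; q_6 = 0.88 × 1.04 × 1.95 = 1.785 m³/s
Stations 1, 7 contribute zero (depth or velocity is 0).
Q = Σ qᵢ = 5.649 m³/s

5.65 m³/s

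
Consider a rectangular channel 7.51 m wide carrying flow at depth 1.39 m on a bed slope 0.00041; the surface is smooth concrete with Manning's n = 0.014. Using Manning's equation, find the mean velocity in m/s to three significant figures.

1.46 m/s

A = b·y = 7.51 × 1.39 = 10.44 m²
P = b + 2y = 7.51 + 2×1.39 = 10.29 m
R = A/P = 10.44/10.29 = 1.014 m
Q = (1/n)·A·R^(2/3)·S^(1/2) = (1/0.014) × 10.44 × 1.014^(2/3) × 0.00041^(1/2) = 15.24 m³/s
V = Q/A = 15.24/10.44 = 1.460 m/s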